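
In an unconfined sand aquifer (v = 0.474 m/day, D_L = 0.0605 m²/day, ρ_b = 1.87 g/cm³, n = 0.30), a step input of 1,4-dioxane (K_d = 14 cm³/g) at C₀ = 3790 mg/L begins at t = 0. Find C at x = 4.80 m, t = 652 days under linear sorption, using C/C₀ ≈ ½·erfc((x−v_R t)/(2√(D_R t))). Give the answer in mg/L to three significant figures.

321 mg/L

Retardation factor R = 1 + ρ_b·K_d/n = 1 + 1.87 × 14/0.30 = 88.27.
Sorption retards both mechanisms: v_R = v/R = 0.005370 m/day, D_R = D/R = 0.0006854 m²/day.
v_R·t = 0.005370 × 652 = 3.50124 m; 2√(D_R t) = 1.337 m; argument = (4.80 − 3.50124)/1.337 = 0.9714.
C = C₀ × ½·erfc(0.9714) = 3790 × 0.08476 = 321 mg/L.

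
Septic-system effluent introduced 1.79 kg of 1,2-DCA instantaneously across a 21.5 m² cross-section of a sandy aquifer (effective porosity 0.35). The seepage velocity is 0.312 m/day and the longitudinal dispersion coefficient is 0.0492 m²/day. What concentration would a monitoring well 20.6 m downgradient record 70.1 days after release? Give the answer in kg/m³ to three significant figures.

For an instantaneous plane source, C(x,t) = M/(n_e·A·√(4πDt)) · exp(−(x−vt)²/(4Dt)), with n_e·A the pore (flow) area.
Plume center vt = 0.312 × 70.1 = 21.8712 m, so the well at 20.6 m is 1.2712 m upgradient of the peak.
√(4πDt) = 6.583 m, giving peak height M/(n_e·A·√(4πDt)) = 1.79/(0.35 × 21.5 × 6.583) = 0.03613 kg/m³.
(x−vt)²/(4Dt) = (-1.2712)²/(4 × 0.0492 × 70.1) = 0.1171; exp(−0.1171) = 0.8895.
C = 0.03613 × 0.8895 = 0.0321 kg/m³.

0.0321 kg/m³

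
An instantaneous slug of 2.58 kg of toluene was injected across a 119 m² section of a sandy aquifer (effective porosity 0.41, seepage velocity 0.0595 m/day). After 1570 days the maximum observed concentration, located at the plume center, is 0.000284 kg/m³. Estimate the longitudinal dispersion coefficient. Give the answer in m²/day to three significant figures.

1.76 m²/day

At the plume center C_max = M/(n_e·A·√(4πDt)), so D = M²/(4πt·(n_e·A·C_max)²).
n_e·A·C_max = 0.41 × 119 × 0.000284 = 0.01386 kg/m.
D = 2.58²/(4π × 1570 × 0.01386²) = 1.76 m²/day.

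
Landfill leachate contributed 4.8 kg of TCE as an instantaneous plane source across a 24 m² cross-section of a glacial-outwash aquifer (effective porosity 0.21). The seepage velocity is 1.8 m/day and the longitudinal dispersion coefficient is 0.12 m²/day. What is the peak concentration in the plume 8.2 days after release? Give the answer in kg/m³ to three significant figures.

0.271 kg/m³

The peak of an instantaneous 1D plume sits at x = vt; there the Gaussian factor is 1 and C_max = M/(n_e·A·√(4πDt)), where n_e·A is the pore area the mass is dissolved in.
√(4πDt) = √(4π × 0.12 × 8.2) = 3.516 m, so C_max = 4.8/(0.21 × 24 × 3.516) = 0.271 kg/m³.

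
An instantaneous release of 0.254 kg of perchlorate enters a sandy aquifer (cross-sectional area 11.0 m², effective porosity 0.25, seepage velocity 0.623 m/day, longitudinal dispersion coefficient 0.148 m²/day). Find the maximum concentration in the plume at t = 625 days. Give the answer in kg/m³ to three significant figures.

0.00271 kg/m³

The peak of an instantaneous 1D plume sits at x = vt; there the Gaussian factor is 1 and C_max = M/(n_e·A·√(4πDt)), where n_e·A is the pore area the mass is dissolved in.
√(4πDt) = √(4π × 0.148 × 625) = 34.09 m, so C_max = 0.254/(0.25 × 11.0 × 34.09) = 0.00271 kg/m³.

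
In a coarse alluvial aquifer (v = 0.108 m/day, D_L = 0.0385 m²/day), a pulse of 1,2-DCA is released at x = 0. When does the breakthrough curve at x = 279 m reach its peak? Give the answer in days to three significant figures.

2580 days

For the 1D instantaneous-source solution, setting ∂C/∂t = 0 at fixed x gives v²t² + 2Dt − x² = 0, so t = (√(D² + v²x²) − D)/v².
√(D² + v²x²) = √(0.0385² + 0.108² × 279²) = 30.13; v² = 0.011664.
t = (30.13 − 0.0385)/0.011664 = 2580 days (vs. the pure-advection estimate x/v = 2580 d).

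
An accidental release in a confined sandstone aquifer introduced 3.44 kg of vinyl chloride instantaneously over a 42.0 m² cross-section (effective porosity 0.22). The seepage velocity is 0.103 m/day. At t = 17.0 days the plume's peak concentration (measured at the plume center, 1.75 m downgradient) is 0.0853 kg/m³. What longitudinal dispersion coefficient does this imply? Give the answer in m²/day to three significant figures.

0.0892 m²/day

At the plume center C_max = M/(n_e·A·√(4πDt)), so D = M²/(4πt·(n_e·A·C_max)²).
n_e·A·C_max = 0.22 × 42.0 × 0.0853 = 0.7882 kg/m.
D = 3.44²/(4π × 17.0 × 0.7882²) = 0.0892 m²/day.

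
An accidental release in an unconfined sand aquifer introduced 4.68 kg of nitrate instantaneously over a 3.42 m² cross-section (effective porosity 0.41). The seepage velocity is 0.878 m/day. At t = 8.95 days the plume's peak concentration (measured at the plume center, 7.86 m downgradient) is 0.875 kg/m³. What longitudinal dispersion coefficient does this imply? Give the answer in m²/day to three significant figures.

At the plume center C_max = M/(n_e·A·√(4πDt)), so D = M²/(4πt·(n_e·A·C_max)²).
n_e·A·C_max = 0.41 × 3.42 × 0.875 = 1.227 kg/m.
D = 4.68²/(4π × 8.95 × 1.227²) = 0.129 m²/day.

0.129 m²/day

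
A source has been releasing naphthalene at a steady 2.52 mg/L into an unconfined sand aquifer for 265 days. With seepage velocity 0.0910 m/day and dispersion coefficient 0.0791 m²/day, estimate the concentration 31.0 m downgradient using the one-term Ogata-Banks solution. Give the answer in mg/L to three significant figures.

For a continuous step input, C/C₀ ≈ ½·erfc((x−vt)/(2√(Dt))).
vt = 0.0910 × 265 = 24.115 m and 2√(Dt) = 2√(0.0791 × 265) = 9.157 m.
Argument (x−vt)/(2√(Dt)) = (31.0 − 24.115)/9.157 = 0.7519; ½·erfc(0.7519) = 0.1438.
C = 2.52 × 0.1438 = 0.362 mg/L.

0.362 mg/L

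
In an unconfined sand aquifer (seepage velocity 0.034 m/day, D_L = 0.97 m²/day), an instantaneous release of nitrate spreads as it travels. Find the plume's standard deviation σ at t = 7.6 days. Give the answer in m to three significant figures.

3.84 m

Dispersive spreading gives a Gaussian with σ² = 2Dt; advection only shifts the center.
σ = √(2 × 0.97 × 7.6) = 3.84 m.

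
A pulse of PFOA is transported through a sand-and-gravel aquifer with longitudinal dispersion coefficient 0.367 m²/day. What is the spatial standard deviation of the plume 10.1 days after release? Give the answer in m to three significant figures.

Dispersive spreading gives a Gaussian with σ² = 2Dt; advection only shifts the center.
σ = √(2 × 0.367 × 10.1) = 2.72 m.

2.72 m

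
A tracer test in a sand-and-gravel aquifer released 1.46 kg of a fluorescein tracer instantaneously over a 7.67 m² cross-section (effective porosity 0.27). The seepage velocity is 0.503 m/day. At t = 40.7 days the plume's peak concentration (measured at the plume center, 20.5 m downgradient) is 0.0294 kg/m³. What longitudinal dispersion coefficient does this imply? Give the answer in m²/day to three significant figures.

At the plume center C_max = M/(n_e·A·√(4πDt)), so D = M²/(4πt·(n_e·A·C_max)²).
n_e·A·C_max = 0.27 × 7.67 × 0.0294 = 0.06088 kg/m.
D = 1.46²/(4π × 40.7 × 0.06088²) = 1.12 m²/day.

1.12 m²/day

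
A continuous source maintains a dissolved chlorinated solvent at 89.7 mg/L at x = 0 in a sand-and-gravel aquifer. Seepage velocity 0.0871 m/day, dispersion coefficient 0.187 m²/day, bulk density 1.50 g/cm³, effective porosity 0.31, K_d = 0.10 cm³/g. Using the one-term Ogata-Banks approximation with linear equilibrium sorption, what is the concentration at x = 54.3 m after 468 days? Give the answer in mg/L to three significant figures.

0.605 mg/L

Retardation factor R = 1 + ρ_b·K_d/n = 1 + 1.50 × 0.10/0.31 = 1.484.
Sorption retards both mechanisms: v_R = v/R = 0.05869 m/day, D_R = D/R = 0.1260 m²/day.
v_R·t = 0.05869 × 468 = 27.46692 m; 2√(D_R t) = 15.36 m; argument = (54.3 − 27.46692)/15.36 = 1.747.
C = C₀ × ½·erfc(1.747) = 89.7 × 0.006744 = 0.605 mg/L.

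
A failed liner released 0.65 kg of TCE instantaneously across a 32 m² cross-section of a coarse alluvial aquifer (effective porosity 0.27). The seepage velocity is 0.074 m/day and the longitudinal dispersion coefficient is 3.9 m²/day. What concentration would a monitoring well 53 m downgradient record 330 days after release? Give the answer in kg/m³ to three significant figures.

For an instantaneous plane source, C(x,t) = M/(n_e·A·√(4πDt)) · exp(−(x−vt)²/(4Dt)), with n_e·A the pore (flow) area.
Plume center vt = 0.074 × 330 = 24.42 m, so the well at 53 m is 28.58 m downgradient of the peak.
√(4πDt) = 127.2 m, giving peak height M/(n_e·A·√(4πDt)) = 0.65/(0.27 × 32 × 127.2) = 0.0005914 kg/m³.
(x−vt)²/(4Dt) = (28.58)²/(4 × 3.9 × 330) = 0.1587; exp(−0.1587) = 0.8533.
C = 0.0005914 × 0.8533 = 0.000505 kg/m³.

0.000505 kg/m³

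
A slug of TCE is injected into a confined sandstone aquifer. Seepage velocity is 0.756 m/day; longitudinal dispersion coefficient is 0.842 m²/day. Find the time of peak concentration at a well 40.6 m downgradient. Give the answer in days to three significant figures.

52.3 days

For the 1D instantaneous-source solution, setting ∂C/∂t = 0 at fixed x gives v²t² + 2Dt − x² = 0, so t = (√(D² + v²x²) − D)/v².
√(D² + v²x²) = √(0.842² + 0.756² × 40.6²) = 30.71; v² = 0.571536.
t = (30.71 − 0.842)/0.571536 = 52.3 days (vs. the pure-advection estimate x/v = 53.7 d).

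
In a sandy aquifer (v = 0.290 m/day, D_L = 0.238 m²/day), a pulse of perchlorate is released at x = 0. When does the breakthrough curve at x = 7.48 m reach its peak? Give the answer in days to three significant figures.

23.1 days

For the 1D instantaneous-source solution, setting ∂C/∂t = 0 at fixed x gives v²t² + 2Dt − x² = 0, so t = (√(D² + v²x²) − D)/v².
√(D² + v²x²) = √(0.238² + 0.290² × 7.48²) = 2.182; v² = 0.0841.
t = (2.182 − 0.238)/0.0841 = 23.1 days (vs. the pure-advection estimate x/v = 25.8 d).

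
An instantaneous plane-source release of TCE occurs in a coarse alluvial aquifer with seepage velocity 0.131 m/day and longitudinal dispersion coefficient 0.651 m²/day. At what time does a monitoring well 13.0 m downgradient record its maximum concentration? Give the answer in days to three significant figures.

68.3 days

For the 1D instantaneous-source solution, setting ∂C/∂t = 0 at fixed x gives v²t² + 2Dt − x² = 0, so t = (√(D² + v²x²) − D)/v².
√(D² + v²x²) = √(0.651² + 0.131² × 13.0²) = 1.823; v² = 0.017161.
t = (1.823 − 0.651)/0.017161 = 68.3 days (vs. the pure-advection estimate x/v = 99.2 d).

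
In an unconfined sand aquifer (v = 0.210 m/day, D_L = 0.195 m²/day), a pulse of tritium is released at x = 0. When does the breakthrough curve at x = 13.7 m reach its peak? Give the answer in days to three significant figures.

61.0 days

For the 1D instantaneous-source solution, setting ∂C/∂t = 0 at fixed x gives v²t² + 2Dt − x² = 0, so t = (√(D² + v²x²) − D)/v².
√(D² + v²x²) = √(0.195² + 0.210² × 13.7²) = 2.884; v² = 0.0441.
t = (2.884 − 0.195)/0.0441 = 61.0 days (vs. the pure-advection estimate x/v = 65.2 d).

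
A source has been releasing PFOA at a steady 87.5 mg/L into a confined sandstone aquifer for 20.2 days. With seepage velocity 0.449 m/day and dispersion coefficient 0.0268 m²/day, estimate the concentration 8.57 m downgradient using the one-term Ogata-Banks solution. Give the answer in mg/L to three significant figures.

59.9 mg/L

For a continuous step input, C/C₀ ≈ ½·erfc((x−vt)/(2√(Dt))).
vt = 0.449 × 20.2 = 9.0698 m and 2√(Dt) = 2√(0.0268 × 20.2) = 1.472 m.
Argument (x−vt)/(2√(Dt)) = (8.57 − 9.0698)/1.472 = -0.3395; ½·erfc(-0.3395) = 0.6844.
C = 87.5 × 0.6844 = 59.9 mg/L.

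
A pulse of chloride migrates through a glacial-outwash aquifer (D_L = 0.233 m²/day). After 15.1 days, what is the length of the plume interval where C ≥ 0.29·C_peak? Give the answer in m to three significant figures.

The plume is Gaussian with σ = √(2Dt) = √(2 × 0.233 × 15.1) = 2.653 m.
C/C_peak = exp(−Δx²/(2σ²)) = 0.29 ⇒ Δx = σ·√(−2 ln 0.29) = 2.653 × 1.573 = 4.173 m.
Width = 2Δx = 8.35 m.

8.35 m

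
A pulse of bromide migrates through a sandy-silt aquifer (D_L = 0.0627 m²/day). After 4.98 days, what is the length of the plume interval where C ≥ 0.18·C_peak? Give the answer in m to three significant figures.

The plume is Gaussian with σ = √(2Dt) = √(2 × 0.0627 × 4.98) = 0.7902 m.
C/C_peak = exp(−Δx²/(2σ²)) = 0.18 ⇒ Δx = σ·√(−2 ln 0.18) = 0.7902 × 1.852 = 1.463 m.
Width = 2Δx = 2.93 m.

2.93 m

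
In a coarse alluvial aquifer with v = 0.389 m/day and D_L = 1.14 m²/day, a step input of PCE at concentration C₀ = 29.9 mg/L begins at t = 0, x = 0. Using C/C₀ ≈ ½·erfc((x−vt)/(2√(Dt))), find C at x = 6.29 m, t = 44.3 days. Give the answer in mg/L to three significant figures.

For a continuous step input, C/C₀ ≈ ½·erfc((x−vt)/(2√(Dt))).
vt = 0.389 × 44.3 = 17.2327 m and 2√(Dt) = 2√(1.14 × 44.3) = 14.21 m.
Argument (x−vt)/(2√(Dt)) = (6.29 − 17.2327)/14.21 = -0.7701; ½·erfc(-0.7701) = 0.8619.
C = 29.9 × 0.8619 = 25.8 mg/L.

25.8 mg/L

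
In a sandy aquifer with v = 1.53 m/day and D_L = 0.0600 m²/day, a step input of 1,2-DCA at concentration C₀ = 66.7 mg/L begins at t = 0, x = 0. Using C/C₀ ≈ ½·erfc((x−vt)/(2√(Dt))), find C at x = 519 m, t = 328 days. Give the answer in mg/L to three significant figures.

0.208 mg/L

For a continuous step input, C/C₀ ≈ ½·erfc((x−vt)/(2√(Dt))).
vt = 1.53 × 328 = 501.84 m and 2√(Dt) = 2√(0.0600 × 328) = 8.872 m.
Argument (x−vt)/(2√(Dt)) = (519 − 501.84)/8.872 = 1.934; ½·erfc(1.934) = 0.003118.
C = 66.7 × 0.003118 = 0.208 mg/L.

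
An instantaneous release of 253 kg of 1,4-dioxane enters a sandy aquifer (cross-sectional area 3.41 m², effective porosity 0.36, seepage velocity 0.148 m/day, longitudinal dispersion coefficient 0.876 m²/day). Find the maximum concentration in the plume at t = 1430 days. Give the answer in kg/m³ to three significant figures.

1.64 kg/m³

The peak of an instantaneous 1D plume sits at x = vt; there the Gaussian factor is 1 and C_max = M/(n_e·A·√(4πDt)), where n_e·A is the pore area the mass is dissolved in.
√(4πDt) = √(4π × 0.876 × 1430) = 125.5 m, so C_max = 253/(0.36 × 3.41 × 125.5) = 1.64 kg/m³.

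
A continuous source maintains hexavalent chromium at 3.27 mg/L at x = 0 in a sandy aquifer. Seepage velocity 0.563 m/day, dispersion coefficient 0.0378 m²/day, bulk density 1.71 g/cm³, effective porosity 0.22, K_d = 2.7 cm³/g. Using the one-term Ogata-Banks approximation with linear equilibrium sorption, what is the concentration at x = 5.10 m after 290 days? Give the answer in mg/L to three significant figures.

3.24 mg/L

Retardation factor R = 1 + ρ_b·K_d/n = 1 + 1.71 × 2.7/0.22 = 21.99.
Sorption retards both mechanisms: v_R = v/R = 0.02560 m/day, D_R = D/R = 0.001719 m²/day.
v_R·t = 0.02560 × 290 = 7.424 m; 2√(D_R t) = 1.412 m; argument = (5.10 − 7.424)/1.412 = -1.646.
C = C₀ × ½·erfc(-1.646) = 3.27 × 0.9900 = 3.24 mg/L.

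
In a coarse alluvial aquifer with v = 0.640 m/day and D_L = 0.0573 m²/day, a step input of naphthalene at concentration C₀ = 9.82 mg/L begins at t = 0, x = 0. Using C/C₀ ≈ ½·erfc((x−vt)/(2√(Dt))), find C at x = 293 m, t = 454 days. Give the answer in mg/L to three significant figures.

For a continuous step input, C/C₀ ≈ ½·erfc((x−vt)/(2√(Dt))).
vt = 0.640 × 454 = 290.56 m and 2√(Dt) = 2√(0.0573 × 454) = 10.20 m.
Argument (x−vt)/(2√(Dt)) = (293 − 290.56)/10.20 = 0.2392; ½·erfc(0.2392) = 0.3676.
C = 9.82 × 0.3676 = 3.61 mg/L.

3.61 mg/L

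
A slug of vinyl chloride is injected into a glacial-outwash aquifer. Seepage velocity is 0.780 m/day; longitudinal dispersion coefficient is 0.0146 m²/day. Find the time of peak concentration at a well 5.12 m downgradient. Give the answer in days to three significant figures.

6.54 days

For the 1D instantaneous-source solution, setting ∂C/∂t = 0 at fixed x gives v²t² + 2Dt − x² = 0, so t = (√(D² + v²x²) − D)/v².
√(D² + v²x²) = √(0.0146² + 0.780² × 5.12²) = 3.994; v² = 0.6084.
t = (3.994 − 0.0146)/0.6084 = 6.54 days (vs. the pure-advection estimate x/v = 6.56 d).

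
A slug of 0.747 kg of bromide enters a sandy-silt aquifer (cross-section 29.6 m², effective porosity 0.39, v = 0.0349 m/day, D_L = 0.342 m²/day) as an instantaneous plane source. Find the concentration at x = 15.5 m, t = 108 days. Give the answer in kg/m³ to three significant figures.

0.00118 kg/m³

For an instantaneous plane source, C(x,t) = M/(n_e·A·√(4πDt)) · exp(−(x−vt)²/(4Dt)), with n_e·A the pore (flow) area.
Plume center vt = 0.0349 × 108 = 3.7692 m, so the well at 15.5 m is 11.7308 m downgradient of the peak.
√(4πDt) = 21.54 m, giving peak height M/(n_e·A·√(4πDt)) = 0.747/(0.39 × 29.6 × 21.54) = 0.003004 kg/m³.
(x−vt)²/(4Dt) = (11.7308)²/(4 × 0.342 × 108) = 0.9314; exp(−0.9314) = 0.3940.
C = 0.003004 × 0.3940 = 0.00118 kg/m³.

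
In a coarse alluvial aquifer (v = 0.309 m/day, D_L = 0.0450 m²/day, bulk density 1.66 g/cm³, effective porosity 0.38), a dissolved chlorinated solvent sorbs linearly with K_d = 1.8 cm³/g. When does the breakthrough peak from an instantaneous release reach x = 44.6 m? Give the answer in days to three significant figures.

Retardation factor R = 1 + ρ_b·K_d/n = 1 + 1.66 × 1.8/0.38 = 8.863.
Sorption retards both mechanisms: v_R = v/R = 0.03486 m/day, D_R = D/R = 0.005077 m²/day.
Peak time from v_R²t² + 2D_R t − x² = 0: t = (√(D_R² + v_R²x²) − D_R)/v_R².
√(D_R² + v_R²x²) = √(0.005077² + 0.03486² × 44.6²) = 1.555; v_R² = 0.001215.
t = (1.555 − 0.005077)/0.001215 = 1280 days.

1280 days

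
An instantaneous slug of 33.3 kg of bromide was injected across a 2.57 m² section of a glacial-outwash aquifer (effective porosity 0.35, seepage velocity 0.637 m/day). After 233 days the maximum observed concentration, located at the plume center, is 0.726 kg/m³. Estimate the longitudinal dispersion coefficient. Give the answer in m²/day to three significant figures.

At the plume center C_max = M/(n_e·A·√(4πDt)), so D = M²/(4πt·(n_e·A·C_max)²).
n_e·A·C_max = 0.35 × 2.57 × 0.726 = 0.6530 kg/m.
D = 33.3²/(4π × 233 × 0.6530²) = 0.888 m²/day.

0.888 m²/day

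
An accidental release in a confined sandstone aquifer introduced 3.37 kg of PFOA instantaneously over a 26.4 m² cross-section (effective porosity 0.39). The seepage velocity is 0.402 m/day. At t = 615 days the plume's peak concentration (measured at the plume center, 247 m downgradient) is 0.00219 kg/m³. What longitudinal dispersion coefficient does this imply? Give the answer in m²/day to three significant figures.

2.89 m²/day

At the plume center C_max = M/(n_e·A·√(4πDt)), so D = M²/(4πt·(n_e·A·C_max)²).
n_e·A·C_max = 0.39 × 26.4 × 0.00219 = 0.02255 kg/m.
D = 3.37²/(4π × 615 × 0.02255²) = 2.89 m²/day.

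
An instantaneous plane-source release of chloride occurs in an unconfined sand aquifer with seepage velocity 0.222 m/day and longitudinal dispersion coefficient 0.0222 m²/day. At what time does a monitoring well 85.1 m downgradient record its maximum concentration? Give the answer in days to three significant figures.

For the 1D instantaneous-source solution, setting ∂C/∂t = 0 at fixed x gives v²t² + 2Dt − x² = 0, so t = (√(D² + v²x²) − D)/v².
√(D² + v²x²) = √(0.0222² + 0.222² × 85.1²) = 18.89; v² = 0.049284.
t = (18.89 − 0.0222)/0.049284 = 383 days (vs. the pure-advection estimate x/v = 383 d).

383 days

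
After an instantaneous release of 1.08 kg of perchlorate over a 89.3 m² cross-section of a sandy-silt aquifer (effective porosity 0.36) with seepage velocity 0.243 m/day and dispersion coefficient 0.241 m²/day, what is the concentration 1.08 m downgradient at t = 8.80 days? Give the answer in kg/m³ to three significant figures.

For an instantaneous plane source, C(x,t) = M/(n_e·A·√(4πDt)) · exp(−(x−vt)²/(4Dt)), with n_e·A the pore (flow) area.
Plume center vt = 0.243 × 8.80 = 2.1384 m, so the well at 1.08 m is 1.0584 m upgradient of the peak.
√(4πDt) = 5.162 m, giving peak height M/(n_e·A·√(4πDt)) = 1.08/(0.36 × 89.3 × 5.162) = 0.006508 kg/m³.
(x−vt)²/(4Dt) = (-1.0584)²/(4 × 0.241 × 8.80) = 0.1321; exp(−0.1321) = 0.8763.
C = 0.006508 × 0.8763 = 0.00570 kg/m³.

0.00570 kg/m³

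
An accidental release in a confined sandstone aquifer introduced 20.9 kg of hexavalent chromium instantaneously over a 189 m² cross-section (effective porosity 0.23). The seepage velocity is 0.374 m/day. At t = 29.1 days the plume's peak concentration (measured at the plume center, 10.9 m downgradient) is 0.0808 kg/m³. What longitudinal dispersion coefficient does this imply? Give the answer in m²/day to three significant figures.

At the plume center C_max = M/(n_e·A·√(4πDt)), so D = M²/(4πt·(n_e·A·C_max)²).
n_e·A·C_max = 0.23 × 189 × 0.0808 = 3.512 kg/m.
D = 20.9²/(4π × 29.1 × 3.512²) = 0.0968 m²/day.

0.0968 m²/day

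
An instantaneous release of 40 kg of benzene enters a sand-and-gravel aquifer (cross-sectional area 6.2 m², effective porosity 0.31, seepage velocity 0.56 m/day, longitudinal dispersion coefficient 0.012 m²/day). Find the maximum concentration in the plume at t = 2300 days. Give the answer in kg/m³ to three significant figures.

1.12 kg/m³

The peak of an instantaneous 1D plume sits at x = vt; there the Gaussian factor is 1 and C_max = M/(n_e·A·√(4πDt)), where n_e·A is the pore area the mass is dissolved in.
√(4πDt) = √(4π × 0.012 × 2300) = 18.62 m, so C_max = 40/(0.31 × 6.2 × 18.62) = 1.12 kg/m³.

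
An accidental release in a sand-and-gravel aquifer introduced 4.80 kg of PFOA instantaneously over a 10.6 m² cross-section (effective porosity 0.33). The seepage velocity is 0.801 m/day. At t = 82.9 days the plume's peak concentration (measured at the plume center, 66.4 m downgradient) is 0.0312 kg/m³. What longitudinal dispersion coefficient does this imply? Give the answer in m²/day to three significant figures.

At the plume center C_max = M/(n_e·A·√(4πDt)), so D = M²/(4πt·(n_e·A·C_max)²).
n_e·A·C_max = 0.33 × 10.6 × 0.0312 = 0.1091 kg/m.
D = 4.80²/(4π × 82.9 × 0.1091²) = 1.86 m²/day.

1.86 m²/day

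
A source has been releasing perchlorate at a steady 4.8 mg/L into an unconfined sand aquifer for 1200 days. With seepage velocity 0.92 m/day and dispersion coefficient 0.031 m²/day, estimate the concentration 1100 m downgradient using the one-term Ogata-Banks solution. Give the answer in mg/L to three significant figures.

3.26 mg/L

For a continuous step input, C/C₀ ≈ ½·erfc((x−vt)/(2√(Dt))).
vt = 0.92 × 1200 = 1104 m and 2√(Dt) = 2√(0.031 × 1200) = 12.20 m.
Argument (x−vt)/(2√(Dt)) = (1100 − 1104)/12.20 = -0.3279; ½·erfc(-0.3279) = 0.6786.
C = 4.8 × 0.6786 = 3.26 mg/L.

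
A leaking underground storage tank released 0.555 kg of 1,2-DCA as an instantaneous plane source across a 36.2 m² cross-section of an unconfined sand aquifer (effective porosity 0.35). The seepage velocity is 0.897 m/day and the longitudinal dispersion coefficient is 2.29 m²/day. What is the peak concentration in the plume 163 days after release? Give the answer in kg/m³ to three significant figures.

The peak of an instantaneous 1D plume sits at x = vt; there the Gaussian factor is 1 and C_max = M/(n_e·A·√(4πDt)), where n_e·A is the pore area the mass is dissolved in.
√(4πDt) = √(4π × 2.29 × 163) = 68.49 m, so C_max = 0.555/(0.35 × 36.2 × 68.49) = 0.000640 kg/m³.

0.000640 kg/m³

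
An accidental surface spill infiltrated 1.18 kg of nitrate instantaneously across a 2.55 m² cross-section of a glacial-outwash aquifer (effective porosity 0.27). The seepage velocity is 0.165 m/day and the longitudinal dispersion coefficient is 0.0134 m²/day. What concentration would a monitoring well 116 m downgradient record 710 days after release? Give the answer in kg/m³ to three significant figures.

For an instantaneous plane source, C(x,t) = M/(n_e·A·√(4πDt)) · exp(−(x−vt)²/(4Dt)), with n_e·A the pore (flow) area.
Plume center vt = 0.165 × 710 = 117.15 m, so the well at 116 m is 1.15 m upgradient of the peak.
√(4πDt) = 10.93 m, giving peak height M/(n_e·A·√(4πDt)) = 1.18/(0.27 × 2.55 × 10.93) = 0.1568 kg/m³.
(x−vt)²/(4Dt) = (-1.15)²/(4 × 0.0134 × 710) = 0.03475; exp(−0.03475) = 0.9658.
C = 0.1568 × 0.9658 = 0.151 kg/m³.

0.151 kg/m³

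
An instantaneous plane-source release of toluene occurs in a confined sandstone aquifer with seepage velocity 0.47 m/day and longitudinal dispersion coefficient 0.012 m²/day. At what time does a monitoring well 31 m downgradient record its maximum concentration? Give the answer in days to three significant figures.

65.9 days

For the 1D instantaneous-source solution, setting ∂C/∂t = 0 at fixed x gives v²t² + 2Dt − x² = 0, so t = (√(D² + v²x²) − D)/v².
√(D² + v²x²) = √(0.012² + 0.47² × 31²) = 14.57; v² = 0.2209.
t = (14.57 − 0.012)/0.2209 = 65.9 days (vs. the pure-advection estimate x/v = 66.0 d).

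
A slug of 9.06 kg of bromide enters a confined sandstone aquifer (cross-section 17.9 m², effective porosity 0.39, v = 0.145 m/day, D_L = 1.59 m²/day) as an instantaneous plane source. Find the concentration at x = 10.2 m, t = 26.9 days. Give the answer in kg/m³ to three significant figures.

0.0444 kg/m³

For an instantaneous plane source, C(x,t) = M/(n_e·A·√(4πDt)) · exp(−(x−vt)²/(4Dt)), with n_e·A the pore (flow) area.
Plume center vt = 0.145 × 26.9 = 3.9005 m, so the well at 10.2 m is 6.2995 m downgradient of the peak.
√(4πDt) = 23.18 m, giving peak height M/(n_e·A·√(4πDt)) = 9.06/(0.39 × 17.9 × 23.18) = 0.05599 kg/m³.
(x−vt)²/(4Dt) = (6.2995)²/(4 × 1.59 × 26.9) = 0.2320; exp(−0.2320) = 0.7929.
C = 0.05599 × 0.7929 = 0.0444 kg/m³.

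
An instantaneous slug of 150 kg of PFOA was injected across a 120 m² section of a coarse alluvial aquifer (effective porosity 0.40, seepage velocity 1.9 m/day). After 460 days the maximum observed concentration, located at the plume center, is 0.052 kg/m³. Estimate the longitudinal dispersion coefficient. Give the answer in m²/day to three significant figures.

0.625 m²/day

At the plume center C_max = M/(n_e·A·√(4πDt)), so D = M²/(4πt·(n_e·A·C_max)²).
n_e·A·C_max = 0.40 × 120 × 0.052 = 2.496 kg/m.
D = 150²/(4π × 460 × 2.496²) = 0.625 m²/day.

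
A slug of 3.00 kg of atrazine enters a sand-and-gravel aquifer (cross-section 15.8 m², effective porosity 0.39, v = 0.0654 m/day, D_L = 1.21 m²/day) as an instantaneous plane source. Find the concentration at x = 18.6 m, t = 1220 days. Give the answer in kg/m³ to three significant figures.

For an instantaneous plane source, C(x,t) = M/(n_e·A·√(4πDt)) · exp(−(x−vt)²/(4Dt)), with n_e·A the pore (flow) area.
Plume center vt = 0.0654 × 1220 = 79.788 m, so the well at 18.6 m is 61.188 m upgradient of the peak.
√(4πDt) = 136.2 m, giving peak height M/(n_e·A·√(4πDt)) = 3.00/(0.39 × 15.8 × 136.2) = 0.003575 kg/m³.
(x−vt)²/(4Dt) = (-61.188)²/(4 × 1.21 × 1220) = 0.6341; exp(−0.6341) = 0.5304.
C = 0.003575 × 0.5304 = 0.00190 kg/m³.

0.00190 kg/m³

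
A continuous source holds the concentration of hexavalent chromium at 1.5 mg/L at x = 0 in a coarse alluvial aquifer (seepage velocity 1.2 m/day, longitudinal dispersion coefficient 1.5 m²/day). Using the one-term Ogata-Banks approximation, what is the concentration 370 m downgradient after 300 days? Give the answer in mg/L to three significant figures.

For a continuous step input, C/C₀ ≈ ½·erfc((x−vt)/(2√(Dt))).
vt = 1.2 × 300 = 360 m and 2√(Dt) = 2√(1.5 × 300) = 42.43 m.
Argument (x−vt)/(2√(Dt)) = (370 − 360)/42.43 = 0.2357; ½·erfc(0.2357) = 0.3694.
C = 1.5 × 0.3694 = 0.554 mg/L.

0.554 mg/L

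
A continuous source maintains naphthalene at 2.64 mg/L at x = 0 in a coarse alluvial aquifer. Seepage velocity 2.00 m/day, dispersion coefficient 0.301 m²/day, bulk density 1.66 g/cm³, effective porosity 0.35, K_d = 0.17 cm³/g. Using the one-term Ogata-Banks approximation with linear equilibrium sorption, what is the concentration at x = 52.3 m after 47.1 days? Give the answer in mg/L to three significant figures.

Retardation factor R = 1 + ρ_b·K_d/n = 1 + 1.66 × 0.17/0.35 = 1.806.
Sorption retards both mechanisms: v_R = v/R = 1.107 m/day, D_R = D/R = 0.1667 m²/day.
v_R·t = 1.107 × 47.1 = 52.1397 m; 2√(D_R t) = 5.604 m; argument = (52.3 − 52.1397)/5.604 = 0.02860.
C = C₀ × ½·erfc(0.02860) = 2.64 × 0.4839 = 1.28 mg/L.

1.28 mg/L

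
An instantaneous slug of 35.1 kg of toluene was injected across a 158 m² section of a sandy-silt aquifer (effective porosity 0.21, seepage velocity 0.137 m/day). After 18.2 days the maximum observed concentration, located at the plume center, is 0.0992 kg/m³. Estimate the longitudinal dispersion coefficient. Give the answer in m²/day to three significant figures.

0.497 m²/day

At the plume center C_max = M/(n_e·A·√(4πDt)), so D = M²/(4πt·(n_e·A·C_max)²).
n_e·A·C_max = 0.21 × 158 × 0.0992 = 3.291 kg/m.
D = 35.1²/(4π × 18.2 × 3.291²) = 0.497 m²/day.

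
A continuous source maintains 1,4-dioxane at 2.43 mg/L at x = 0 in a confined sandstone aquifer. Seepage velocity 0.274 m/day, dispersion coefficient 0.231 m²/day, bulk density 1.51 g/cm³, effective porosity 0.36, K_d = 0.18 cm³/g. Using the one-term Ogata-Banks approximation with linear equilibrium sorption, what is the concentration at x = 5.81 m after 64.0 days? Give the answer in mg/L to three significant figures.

2.06 mg/L

Retardation factor R = 1 + ρ_b·K_d/n = 1 + 1.51 × 0.18/0.36 = 1.755.
Sorption retards both mechanisms: v_R = v/R = 0.1561 m/day, D_R = D/R = 0.1316 m²/day.
v_R·t = 0.1561 × 64.0 = 9.9904 m; 2√(D_R t) = 5.804 m; argument = (5.81 − 9.9904)/5.804 = -0.7203.
C = C₀ × ½·erfc(-0.7203) = 2.43 × 0.8458 = 2.06 mg/L.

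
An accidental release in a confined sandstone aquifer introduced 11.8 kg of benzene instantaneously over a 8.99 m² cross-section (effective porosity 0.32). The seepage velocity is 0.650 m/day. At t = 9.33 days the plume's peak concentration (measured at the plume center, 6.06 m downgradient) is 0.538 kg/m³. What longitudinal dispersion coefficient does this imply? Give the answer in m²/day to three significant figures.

0.496 m²/day

At the plume center C_max = M/(n_e·A·√(4πDt)), so D = M²/(4πt·(n_e·A·C_max)²).
n_e·A·C_max = 0.32 × 8.99 × 0.538 = 1.548 kg/m.
D = 11.8²/(4π × 9.33 × 1.548²) = 0.496 m²/day.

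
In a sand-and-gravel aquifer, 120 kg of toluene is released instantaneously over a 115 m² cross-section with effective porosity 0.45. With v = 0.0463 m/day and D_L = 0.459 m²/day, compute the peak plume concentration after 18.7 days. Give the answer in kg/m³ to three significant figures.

The peak of an instantaneous 1D plume sits at x = vt; there the Gaussian factor is 1 and C_max = M/(n_e·A·√(4πDt)), where n_e·A is the pore area the mass is dissolved in.
√(4πDt) = √(4π × 0.459 × 18.7) = 10.39 m, so C_max = 120/(0.45 × 115 × 10.39) = 0.223 kg/m³.

0.223 kg/m³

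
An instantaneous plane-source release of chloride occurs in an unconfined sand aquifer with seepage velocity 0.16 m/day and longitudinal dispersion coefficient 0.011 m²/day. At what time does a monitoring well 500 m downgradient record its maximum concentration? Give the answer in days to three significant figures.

For the 1D instantaneous-source solution, setting ∂C/∂t = 0 at fixed x gives v²t² + 2Dt − x² = 0, so t = (√(D² + v²x²) − D)/v².
√(D² + v²x²) = √(0.011² + 0.16² × 500²) = 80.00; v² = 0.0256.
t = (80.00 − 0.011)/0.0256 = 3120 days (vs. the pure-advection estimate x/v = 3120 d).

3120 days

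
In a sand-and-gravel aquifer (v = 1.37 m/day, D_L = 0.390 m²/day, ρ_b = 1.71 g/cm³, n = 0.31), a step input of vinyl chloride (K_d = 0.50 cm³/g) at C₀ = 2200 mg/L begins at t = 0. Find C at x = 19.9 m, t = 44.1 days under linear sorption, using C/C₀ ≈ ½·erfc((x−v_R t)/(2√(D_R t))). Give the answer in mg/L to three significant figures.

227 mg/L

Retardation factor R = 1 + ρ_b·K_d/n = 1 + 1.71 × 0.50/0.31 = 3.758.
Sorption retards both mechanisms: v_R = v/R = 0.3646 m/day, D_R = D/R = 0.1038 m²/day.
v_R·t = 0.3646 × 44.1 = 16.07886 m; 2√(D_R t) = 4.279 m; argument = (19.9 − 16.07886)/4.279 = 0.8930.
C = C₀ × ½·erfc(0.8930) = 2200 × 0.1033 = 227 mg/L.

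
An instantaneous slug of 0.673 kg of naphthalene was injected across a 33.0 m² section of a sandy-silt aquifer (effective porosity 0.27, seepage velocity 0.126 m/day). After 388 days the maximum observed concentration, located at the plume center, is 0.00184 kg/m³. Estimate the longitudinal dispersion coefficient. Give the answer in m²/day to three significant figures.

At the plume center C_max = M/(n_e·A·√(4πDt)), so D = M²/(4πt·(n_e·A·C_max)²).
n_e·A·C_max = 0.27 × 33.0 × 0.00184 = 0.01639 kg/m.
D = 0.673²/(4π × 388 × 0.01639²) = 0.346 m²/day.

0.346 m²/day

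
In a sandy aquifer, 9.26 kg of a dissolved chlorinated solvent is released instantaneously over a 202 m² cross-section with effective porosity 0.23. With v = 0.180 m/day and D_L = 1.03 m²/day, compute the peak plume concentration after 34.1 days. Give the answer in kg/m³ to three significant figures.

0.00949 kg/m³

The peak of an instantaneous 1D plume sits at x = vt; there the Gaussian factor is 1 and C_max = M/(n_e·A·√(4πDt)), where n_e·A is the pore area the mass is dissolved in.
√(4πDt) = √(4π × 1.03 × 34.1) = 21.01 m, so C_max = 9.26/(0.23 × 202 × 21.01) = 0.00949 kg/m³.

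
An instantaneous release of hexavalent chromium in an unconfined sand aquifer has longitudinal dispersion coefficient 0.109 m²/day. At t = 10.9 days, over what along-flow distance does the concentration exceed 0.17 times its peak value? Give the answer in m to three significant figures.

5.80 m

The plume is Gaussian with σ = √(2Dt) = √(2 × 0.109 × 10.9) = 1.541 m.
C/C_peak = exp(−Δx²/(2σ²)) = 0.17 ⇒ Δx = σ·√(−2 ln 0.17) = 1.541 × 1.883 = 2.902 m.
Width = 2Δx = 5.80 m.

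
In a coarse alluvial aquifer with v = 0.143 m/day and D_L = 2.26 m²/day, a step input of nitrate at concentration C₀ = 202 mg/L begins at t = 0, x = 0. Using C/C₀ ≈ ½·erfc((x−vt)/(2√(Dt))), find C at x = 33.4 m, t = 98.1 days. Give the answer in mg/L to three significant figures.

36.1 mg/L

For a continuous step input, C/C₀ ≈ ½·erfc((x−vt)/(2√(Dt))).
vt = 0.143 × 98.1 = 14.0283 m and 2√(Dt) = 2√(2.26 × 98.1) = 29.78 m.
Argument (x−vt)/(2√(Dt)) = (33.4 − 14.0283)/29.78 = 0.6505; ½·erfc(0.6505) = 0.1788.
C = 202 × 0.1788 = 36.1 mg/L.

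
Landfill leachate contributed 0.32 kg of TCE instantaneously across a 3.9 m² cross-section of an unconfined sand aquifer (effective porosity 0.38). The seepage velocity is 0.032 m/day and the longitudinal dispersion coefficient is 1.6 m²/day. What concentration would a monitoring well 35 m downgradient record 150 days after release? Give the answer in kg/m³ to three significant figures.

For an instantaneous plane source, C(x,t) = M/(n_e·A·√(4πDt)) · exp(−(x−vt)²/(4Dt)), with n_e·A the pore (flow) area.
Plume center vt = 0.032 × 150 = 4.8 m, so the well at 35 m is 30.2 m downgradient of the peak.
√(4πDt) = 54.92 m, giving peak height M/(n_e·A·√(4πDt)) = 0.32/(0.38 × 3.9 × 54.92) = 0.003932 kg/m³.
(x−vt)²/(4Dt) = (30.2)²/(4 × 1.6 × 150) = 0.9500; exp(−0.9500) = 0.3867.
C = 0.003932 × 0.3867 = 0.00152 kg/m³.

0.00152 kg/m³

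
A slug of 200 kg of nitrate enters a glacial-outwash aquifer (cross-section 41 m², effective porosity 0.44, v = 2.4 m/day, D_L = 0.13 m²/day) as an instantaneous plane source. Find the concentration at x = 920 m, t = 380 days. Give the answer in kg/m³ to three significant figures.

For an instantaneous plane source, C(x,t) = M/(n_e·A·√(4πDt)) · exp(−(x−vt)²/(4Dt)), with n_e·A the pore (flow) area.
Plume center vt = 2.4 × 380 = 912 m, so the well at 920 m is 8 m downgradient of the peak.
√(4πDt) = 24.92 m, giving peak height M/(n_e·A·√(4πDt)) = 200/(0.44 × 41 × 24.92) = 0.4449 kg/m³.
(x−vt)²/(4Dt) = (8)²/(4 × 0.13 × 380) = 0.3239; exp(−0.3239) = 0.7233.
C = 0.4449 × 0.7233 = 0.322 kg/m³.

0.322 kg/m³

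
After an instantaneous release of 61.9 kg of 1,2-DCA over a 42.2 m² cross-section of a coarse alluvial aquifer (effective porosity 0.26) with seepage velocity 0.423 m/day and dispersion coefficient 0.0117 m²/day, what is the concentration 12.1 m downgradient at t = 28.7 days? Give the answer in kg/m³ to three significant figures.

For an instantaneous plane source, C(x,t) = M/(n_e·A·√(4πDt)) · exp(−(x−vt)²/(4Dt)), with n_e·A the pore (flow) area.
Plume center vt = 0.423 × 28.7 = 12.1401 m, so the well at 12.1 m is 0.0401 m upgradient of the peak.
√(4πDt) = 2.054 m, giving peak height M/(n_e·A·√(4πDt)) = 61.9/(0.26 × 42.2 × 2.054) = 2.747 kg/m³.
(x−vt)²/(4Dt) = (-0.0401)²/(4 × 0.0117 × 28.7) = 0.001197; exp(−0.001197) = 0.9988.
C = 2.747 × 0.9988 = 2.74 kg/m³.

2.74 kg/m³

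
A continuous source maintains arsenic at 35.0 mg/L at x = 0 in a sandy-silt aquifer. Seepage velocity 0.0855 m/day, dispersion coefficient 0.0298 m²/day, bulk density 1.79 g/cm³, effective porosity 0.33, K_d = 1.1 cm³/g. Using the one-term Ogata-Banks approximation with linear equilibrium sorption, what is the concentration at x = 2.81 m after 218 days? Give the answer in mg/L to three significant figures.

Retardation factor R = 1 + ρ_b·K_d/n = 1 + 1.79 × 1.1/0.33 = 6.967.
Sorption retards both mechanisms: v_R = v/R = 0.01227 m/day, D_R = D/R = 0.004277 m²/day.
v_R·t = 0.01227 × 218 = 2.67486 m; 2√(D_R t) = 1.931 m; argument = (2.81 − 2.67486)/1.931 = 0.06998.
C = C₀ × ½·erfc(0.06998) = 35.0 × 0.4606 = 16.1 mg/L.

16.1 mg/L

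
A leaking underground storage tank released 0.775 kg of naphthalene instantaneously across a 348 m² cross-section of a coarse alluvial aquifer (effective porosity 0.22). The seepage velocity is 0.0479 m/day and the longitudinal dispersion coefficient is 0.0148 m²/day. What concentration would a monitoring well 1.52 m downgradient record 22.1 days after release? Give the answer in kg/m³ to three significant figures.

For an instantaneous plane source, C(x,t) = M/(n_e·A·√(4πDt)) · exp(−(x−vt)²/(4Dt)), with n_e·A the pore (flow) area.
Plume center vt = 0.0479 × 22.1 = 1.05859 m, so the well at 1.52 m is 0.46141 m downgradient of the peak.
√(4πDt) = 2.027 m, giving peak height M/(n_e·A·√(4πDt)) = 0.775/(0.22 × 348 × 2.027) = 0.004994 kg/m³.
(x−vt)²/(4Dt) = (0.46141)²/(4 × 0.0148 × 22.1) = 0.1627; exp(−0.1627) = 0.8498.
C = 0.004994 × 0.8498 = 0.00424 kg/m³.

0.00424 kg/m³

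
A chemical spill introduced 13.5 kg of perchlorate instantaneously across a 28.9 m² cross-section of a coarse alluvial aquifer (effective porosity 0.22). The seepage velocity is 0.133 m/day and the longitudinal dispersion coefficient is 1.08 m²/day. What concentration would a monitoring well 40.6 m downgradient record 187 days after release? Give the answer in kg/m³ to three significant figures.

For an instantaneous plane source, C(x,t) = M/(n_e·A·√(4πDt)) · exp(−(x−vt)²/(4Dt)), with n_e·A the pore (flow) area.
Plume center vt = 0.133 × 187 = 24.871 m, so the well at 40.6 m is 15.729 m downgradient of the peak.
√(4πDt) = 50.38 m, giving peak height M/(n_e·A·√(4πDt)) = 13.5/(0.22 × 28.9 × 50.38) = 0.04215 kg/m³.
(x−vt)²/(4Dt) = (15.729)²/(4 × 1.08 × 187) = 0.3063; exp(−0.3063) = 0.7362.
C = 0.04215 × 0.7362 = 0.0310 kg/m³.

0.0310 kg/m³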